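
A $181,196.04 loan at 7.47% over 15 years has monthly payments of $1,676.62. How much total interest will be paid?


Total paid over the life of the loan = PMT × n.
Total paid = $1,676.62 × 180 = $301,791.60
Total interest = total paid − principal = $301,791.60 − $181,196.04 = $120,595.56

Total interest = (PMT × n) - PV = $120,595.56


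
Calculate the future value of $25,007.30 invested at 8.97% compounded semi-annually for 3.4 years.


Compound interest formula: A = P(1 + r/n)^(nt)
A = $25,007.30 × (1 + 0.0897/2)^(2 × 3.4)
Growth factor: (1 + 0.0897/2)^6.8 = 1.347618
A = $25,007.30 × 1.347618
A = $33,700.29

A = P(1 + r/n)^(nt) = $33,700.29


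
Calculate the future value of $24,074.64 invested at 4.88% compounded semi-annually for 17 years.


Compound interest formula: A = P(1 + r/n)^(nt)
A = $24,074.64 × (1 + 0.0488/2)^(2 × 17)
Growth factor: (1 + 0.0488/2)^34 = 2.2696839
A = $24,074.64 × 2.2696839
A = $54,641.82

A = P(1 + r/n)^(nt) = $54,641.82


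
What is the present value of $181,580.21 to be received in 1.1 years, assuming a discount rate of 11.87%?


Present value formula: PV = FV / (1 + r)^t
PV = $181,580.21 / (1 + 0.1187)^1.1
PV = $181,580.21 / 1.1313188
PV = $160,503.13

PV = FV / (1 + r)^t = $160,503.13


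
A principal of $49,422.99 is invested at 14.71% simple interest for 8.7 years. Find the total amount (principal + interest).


Total amount formula: A = P(1 + rt) = P + P·r·t
Interest: I = P × r × t = $49,422.99 × 0.1471 × 8.7 = $63,250.06
A = P + I = $49,422.99 + $63,250.06 = $112,673.05

A = P + I = P(1 + rt) = $112,673.05


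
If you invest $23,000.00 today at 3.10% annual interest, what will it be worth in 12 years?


Future value formula: FV = PV × (1 + r)^t
FV = $23,000.00 × (1 + 0.031)^12
FV = $23,000.00 × 1.442461
FV = $33,176.60

FV = PV × (1 + r)^t = $33,176.60


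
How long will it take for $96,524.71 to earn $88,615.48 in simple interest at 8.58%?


Rearrange the simple interest formula for t:
I = P × r × t  ⇒  t = I / (P × r)
t = $88,615.48 / ($96,524.71 × 0.0858)
t = 10.7

t = I/(P×r) = 10.7 years


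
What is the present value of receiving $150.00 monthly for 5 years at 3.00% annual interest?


Present value of an ordinary annuity: PV = PMT × (1 − (1 + r)^(−n)) / r
Monthly rate r = 0.03/12 = 0.0025, n = 60
PV = $150.00 × (1 − (1 + 0.03/12)^(−60)) / (0.03/12)
PV = $150.00 × 55.652358
PV = $8,347.85

PV = PMT × (1-(1+r)^(-n))/r = $8,347.85


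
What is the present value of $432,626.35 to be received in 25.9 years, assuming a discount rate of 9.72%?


Present value formula: PV = FV / (1 + r)^t
PV = $432,626.35 / (1 + 0.0972)^25.9
PV = $432,626.35 / 11.051016
PV = $39,148.11

PV = FV / (1 + r)^t = $39,148.11


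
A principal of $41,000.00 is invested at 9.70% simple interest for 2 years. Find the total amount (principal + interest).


Total amount formula: A = P(1 + rt) = P + P·r·t
Interest: I = P × r × t = $41,000.00 × 0.097 × 2 = $7,954.00
A = P + I = $41,000.00 + $7,954.00 = $48,954.00

A = P + I = P(1 + rt) = $48,954.00


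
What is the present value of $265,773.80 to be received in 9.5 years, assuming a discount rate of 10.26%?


Present value formula: PV = FV / (1 + r)^t
PV = $265,773.80 / (1 + 0.1026)^9.5
PV = $265,773.80 / 2.5291285
PV = $105,085.13

PV = FV / (1 + r)^t = $105,085.13


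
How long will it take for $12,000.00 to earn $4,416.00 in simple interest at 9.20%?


Rearrange the simple interest formula for t:
I = P × r × t  ⇒  t = I / (P × r)
t = $4,416.00 / ($12,000.00 × 0.092)
t = 4

t = I/(P×r) = 4 years


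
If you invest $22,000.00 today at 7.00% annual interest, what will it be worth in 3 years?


Future value formula: FV = PV × (1 + r)^t
FV = $22,000.00 × (1 + 0.07)^3
FV = $22,000.00 × 1.225043
FV = $26,950.95

FV = PV × (1 + r)^t = $26,950.95


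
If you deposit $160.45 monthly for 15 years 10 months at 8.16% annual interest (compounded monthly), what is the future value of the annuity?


Future value of an ordinary annuity: FV = PMT × ((1 + r)^n − 1) / r
Monthly rate r = 0.0816/12 = 0.0068, n = 190
FV = $160.45 × ((1 + 0.0816/12)^190 − 1) / (0.0816/12)
FV = $160.45 × 385.908268
FV = $61,918.98

FV = PMT × ((1+r)^n - 1)/r = $61,918.98


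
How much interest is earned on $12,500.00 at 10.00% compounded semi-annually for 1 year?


Compound interest earned = final amount − principal.
A = P(1 + r/n)^(nt) = $12,500.00 × (1 + 0.1/2)^(2 × 1) = $13,781.25
Interest = A − P = $13,781.25 − $12,500.00 = $1,281.25

Interest = A - P = $1,281.25


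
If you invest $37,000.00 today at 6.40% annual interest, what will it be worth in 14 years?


Future value formula: FV = PV × (1 + r)^t
FV = $37,000.00 × (1 + 0.064)^14
FV = $37,000.00 × 2.3833224
FV = $88,182.93

FV = PV × (1 + r)^t = $88,182.93


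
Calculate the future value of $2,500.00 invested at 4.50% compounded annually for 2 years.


Compound interest formula: A = P(1 + r/n)^(nt)
A = $2,500.00 × (1 + 0.045/1)^(1 × 2)
Growth factor: (1 + 0.045/1)^2 = 1.092025
A = $2,500.00 × 1.092025
A = $2,730.06

A = P(1 + r/n)^(nt) = $2,730.06


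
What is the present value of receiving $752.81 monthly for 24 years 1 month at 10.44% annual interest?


Present value of an ordinary annuity: PV = PMT × (1 − (1 + r)^(−n)) / r
Monthly rate r = 0.1044/12 = 0.0087, n = 289
PV = $752.81 × (1 − (1 + 0.1044/12)^(−289)) / (0.1044/12)
PV = $752.81 × 105.539739
PV = $79,451.37

PV = PMT × (1-(1+r)^(-n))/r = $79,451.37


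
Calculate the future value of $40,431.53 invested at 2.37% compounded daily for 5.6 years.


Compound interest formula: A = P(1 + r/n)^(nt)
A = $40,431.53 × (1 + 0.0237/365)^(365 × 5.6)
Growth factor: (1 + 0.0237/365)^2044 = 1.1419253
A = $40,431.53 × 1.1419253
A = $46,169.79

A = P(1 + r/n)^(nt) = $46,169.79


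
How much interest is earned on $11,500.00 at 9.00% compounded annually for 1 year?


Compound interest earned = final amount − principal.
A = P(1 + r/n)^(nt) = $11,500.00 × (1 + 0.09/1)^(1 × 1) = $12,535.00
Interest = A − P = $12,535.00 − $11,500.00 = $1,035.00

Interest = A - P = $1,035.00


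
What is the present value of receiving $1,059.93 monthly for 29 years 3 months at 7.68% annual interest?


Present value of an ordinary annuity: PV = PMT × (1 − (1 + r)^(−n)) / r
Monthly rate r = 0.0768/12 = 0.0064, n = 351
PV = $1,059.93 × (1 − (1 + 0.0768/12)^(−351)) / (0.0768/12)
PV = $1,059.93 × 139.603246
PV = $147,969.67

PV = PMT × (1-(1+r)^(-n))/r = $147,969.67


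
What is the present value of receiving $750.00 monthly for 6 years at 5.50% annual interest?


Present value of an ordinary annuity: PV = PMT × (1 − (1 + r)^(−n)) / r
Monthly rate r = 0.055/12 ≈ 0.00458333, n = 72
PV = $750.00 × (1 − (1 + 0.055/12)^(−72)) / (0.055/12)
PV = $750.00 × 61.207425
PV = $45,905.57

PV = PMT × (1-(1+r)^(-n))/r = $45,905.57


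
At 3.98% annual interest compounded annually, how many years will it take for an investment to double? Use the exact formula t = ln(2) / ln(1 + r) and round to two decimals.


Doubling condition: (1 + r)^t = 2
Take ln of both sides: t × ln(1 + r) = ln(2)
t = ln(2) / ln(1 + r)
t = 0.693147 / 0.039028
t = 17.76

t = ln(2) / ln(1 + r) = 17.76 years


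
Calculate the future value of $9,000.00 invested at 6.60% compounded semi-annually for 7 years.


Compound interest formula: A = P(1 + r/n)^(nt)
A = $9,000.00 × (1 + 0.066/2)^(2 × 7)
Growth factor: (1 + 0.066/2)^14 = 1.575450
A = $9,000.00 × 1.575450
A = $14,179.05

A = P(1 + r/n)^(nt) = $14,179.05


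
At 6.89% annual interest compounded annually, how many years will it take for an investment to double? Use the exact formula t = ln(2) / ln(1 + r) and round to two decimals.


Doubling condition: (1 + r)^t = 2
Take ln of both sides: t × ln(1 + r) = ln(2)
t = ln(2) / ln(1 + r)
t = 0.693147 / 0.066630
t = 10.40

t = ln(2) / ln(1 + r) = 10.40 years


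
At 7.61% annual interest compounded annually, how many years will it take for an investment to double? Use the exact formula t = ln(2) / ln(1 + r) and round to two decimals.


Doubling condition: (1 + r)^t = 2
Take ln of both sides: t × ln(1 + r) = ln(2)
t = ln(2) / ln(1 + r)
t = 0.693147 / 0.073343
t = 9.45

t = ln(2) / ln(1 + r) = 9.45 years


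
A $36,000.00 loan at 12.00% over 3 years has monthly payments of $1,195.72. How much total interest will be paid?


Total paid over the life of the loan = PMT × n.
Total paid = $1,195.72 × 36 = $43,045.92
Total interest = total paid − principal = $43,045.92 − $36,000.00 = $7,045.92

Total interest = (PMT × n) - PV = $7,045.92


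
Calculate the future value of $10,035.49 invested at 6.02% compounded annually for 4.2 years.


Compound interest formula: A = P(1 + r/n)^(nt)
A = $10,035.49 × (1 + 0.0602/1)^(1 × 4.2)
Growth factor: (1 + 0.0602/1)^4.2 = 1.278288
A = $10,035.49 × 1.278288
A = $12,828.25

A = P(1 + r/n)^(nt) = $12,828.25


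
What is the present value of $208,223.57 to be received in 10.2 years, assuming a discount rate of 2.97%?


Present value formula: PV = FV / (1 + r)^t
PV = $208,223.57 / (1 + 0.0297)^10.2
PV = $208,223.57 / 1.34787392
PV = $154,482.97

PV = FV / (1 + r)^t = $154,482.97


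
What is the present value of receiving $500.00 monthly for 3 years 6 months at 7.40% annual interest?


Present value of an ordinary annuity: PV = PMT × (1 − (1 + r)^(−n)) / r
Monthly rate r = 0.074/12 ≈ 0.00616667, n = 42
PV = $500.00 × (1 − (1 + 0.074/12)^(−42)) / (0.074/12)
PV = $500.00 × 36.9020903
PV = $18,451.05

PV = PMT × (1-(1+r)^(-n))/r = $18,451.05


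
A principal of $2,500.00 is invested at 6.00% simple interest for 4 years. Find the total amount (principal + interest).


Total amount formula: A = P(1 + rt) = P + P·r·t
Interest: I = P × r × t = $2,500.00 × 0.06 × 4 = $600.00
A = P + I = $2,500.00 + $600.00 = $3,100.00

A = P + I = P(1 + rt) = $3,100.00


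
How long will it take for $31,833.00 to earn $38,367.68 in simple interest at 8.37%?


Rearrange the simple interest formula for t:
I = P × r × t  ⇒  t = I / (P × r)
t = $38,367.68 / ($31,833.00 × 0.0837)
t = 14.4

t = I/(P×r) = 14.4 years


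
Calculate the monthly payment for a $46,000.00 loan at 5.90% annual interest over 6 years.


Loan payment formula: PMT = PV × r / (1 − (1 + r)^(−n))
Monthly rate r = 0.059/12 ≈ 0.00491667, n = 72 months
Denominator: 1 − (1 + 0.059/12)^(−72) = 0.297516
PMT = $46,000.00 × (0.059/12) / 0.297516
PMT = $760.18 per month

PMT = PV × r / (1-(1+r)^(-n)) = $760.18/month


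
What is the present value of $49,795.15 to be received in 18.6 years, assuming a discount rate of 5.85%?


Present value formula: PV = FV / (1 + r)^t
PV = $49,795.15 / (1 + 0.0585)^18.6
PV = $49,795.15 / 2.879056
PV = $17,295.65

PV = FV / (1 + r)^t = $17,295.65


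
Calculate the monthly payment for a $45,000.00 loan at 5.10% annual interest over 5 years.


Loan payment formula: PMT = PV × r / (1 − (1 + r)^(−n))
Monthly rate r = 0.051/12 = 0.00425, n = 60 months
Denominator: 1 − (1 + 0.051/12)^(−60) = 0.224665
PMT = $45,000.00 × (0.051/12) / 0.224665
PMT = $851.27 per month

PMT = PV × r / (1-(1+r)^(-n)) = $851.27/month


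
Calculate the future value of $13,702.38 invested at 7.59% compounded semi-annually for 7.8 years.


Compound interest formula: A = P(1 + r/n)^(nt)
A = $13,702.38 × (1 + 0.0759/2)^(2 × 7.8)
Growth factor: (1 + 0.0759/2)^15.6 = 1.7879376
A = $13,702.38 × 1.7879376
A = $24,499.00

A = P(1 + r/n)^(nt) = $24,499.00


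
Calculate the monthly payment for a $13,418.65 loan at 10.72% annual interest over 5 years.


Loan payment formula: PMT = PV × r / (1 − (1 + r)^(−n))
Monthly rate r = 0.1072/12 ≈ 0.00893333, n = 60 months
Denominator: 1 − (1 + 0.1072/12)^(−60) = 0.413522
PMT = $13,418.65 × (0.1072/12) / 0.413522
PMT = $289.88 per month

PMT = PV × r / (1-(1+r)^(-n)) = $289.88/month


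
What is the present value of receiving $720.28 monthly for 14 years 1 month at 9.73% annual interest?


Present value of an ordinary annuity: PV = PMT × (1 − (1 + r)^(−n)) / r
Monthly rate r = 0.0973/12 ≈ 0.00810833, n = 169
PV = $720.28 × (1 − (1 + 0.0973/12)^(−169)) / (0.0973/12)
PV = $720.28 × 91.826988
PV = $66,141.14

PV = PMT × (1-(1+r)^(-n))/r = $66,141.14


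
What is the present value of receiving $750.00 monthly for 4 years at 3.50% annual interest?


Present value of an ordinary annuity: PV = PMT × (1 − (1 + r)^(−n)) / r
Monthly rate r = 0.035/12 ≈ 0.00291667, n = 48
PV = $750.00 × (1 − (1 + 0.035/12)^(−48)) / (0.035/12)
PV = $750.00 × 44.730719
PV = $33,548.04

PV = PMT × (1-(1+r)^(-n))/r = $33,548.04


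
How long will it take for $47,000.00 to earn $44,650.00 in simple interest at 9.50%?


Rearrange the simple interest formula for t:
I = P × r × t  ⇒  t = I / (P × r)
t = $44,650.00 / ($47,000.00 × 0.095)
t = 10

t = I/(P×r) = 10 years


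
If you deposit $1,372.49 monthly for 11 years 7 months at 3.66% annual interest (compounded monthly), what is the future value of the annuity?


Future value of an ordinary annuity: FV = PMT × ((1 + r)^n − 1) / r
Monthly rate r = 0.0366/12 = 0.00305, n = 139
FV = $1,372.49 × ((1 + 0.0366/12)^139 − 1) / (0.0366/12)
FV = $1,372.49 × 172.786766
FV = $237,148.11

FV = PMT × ((1+r)^n - 1)/r = $237,148.11


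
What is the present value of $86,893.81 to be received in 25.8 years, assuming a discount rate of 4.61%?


Present value formula: PV = FV / (1 + r)^t
PV = $86,893.81 / (1 + 0.0461)^25.8
PV = $86,893.81 / 3.198811
PV = $27,164.41

PV = FV / (1 + r)^t = $27,164.41


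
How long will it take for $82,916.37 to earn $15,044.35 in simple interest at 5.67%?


Rearrange the simple interest formula for t:
I = P × r × t  ⇒  t = I / (P × r)
t = $15,044.35 / ($82,916.37 × 0.0567)
t = 3.2

t = I/(P×r) = 3.2 years


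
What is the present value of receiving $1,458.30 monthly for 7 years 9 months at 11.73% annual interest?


Present value of an ordinary annuity: PV = PMT × (1 − (1 + r)^(−n)) / r
Monthly rate r = 0.1173/12 = 0.009775, n = 93
PV = $1,458.30 × (1 − (1 + 0.1173/12)^(−93)) / (0.1173/12)
PV = $1,458.30 × 60.902384
PV = $88,813.95

PV = PMT × (1-(1+r)^(-n))/r = $88,813.95


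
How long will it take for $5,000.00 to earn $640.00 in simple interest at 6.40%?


Rearrange the simple interest formula for t:
I = P × r × t  ⇒  t = I / (P × r)
t = $640.00 / ($5,000.00 × 0.064)
t = 2

t = I/(P×r) = 2 years


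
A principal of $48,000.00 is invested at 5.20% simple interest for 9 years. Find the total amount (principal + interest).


Total amount formula: A = P(1 + rt) = P + P·r·t
Interest: I = P × r × t = $48,000.00 × 0.052 × 9 = $22,464.00
A = P + I = $48,000.00 + $22,464.00 = $70,464.00

A = P + I = P(1 + rt) = $70,464.00


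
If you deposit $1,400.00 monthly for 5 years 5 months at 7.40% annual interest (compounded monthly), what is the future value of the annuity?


Future value of an ordinary annuity: FV = PMT × ((1 + r)^n − 1) / r
Monthly rate r = 0.074/12 ≈ 0.00616667, n = 65
FV = $1,400.00 × ((1 + 0.074/12)^65 − 1) / (0.074/12)
FV = $1,400.00 × 79.659210
FV = $111,522.89

FV = PMT × ((1+r)^n - 1)/r = $111,522.89


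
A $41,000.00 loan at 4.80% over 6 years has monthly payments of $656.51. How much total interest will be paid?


Total paid over the life of the loan = PMT × n.
Total paid = $656.51 × 72 = $47,268.72
Total interest = total paid − principal = $47,268.72 − $41,000.00 = $6,268.72

Total interest = (PMT × n) - PV = $6,268.72


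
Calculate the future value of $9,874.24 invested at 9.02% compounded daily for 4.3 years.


Compound interest formula: A = P(1 + r/n)^(nt)
A = $9,874.24 × (1 + 0.0902/365)^(365 × 4.3)
Growth factor: (1 + 0.0902/365)^1569.5 = 1.473753
A = $9,874.24 × 1.473753
A = $14,552.19

A = P(1 + r/n)^(nt) = $14,552.19


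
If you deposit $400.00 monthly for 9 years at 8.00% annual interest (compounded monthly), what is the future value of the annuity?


Future value of an ordinary annuity: FV = PMT × ((1 + r)^n − 1) / r
Monthly rate r = 0.08/12 ≈ 0.00666667, n = 108
FV = $400.00 × ((1 + 0.08/12)^108 − 1) / (0.08/12)
FV = $400.00 × 157.429535
FV = $62,971.81

FV = PMT × ((1+r)^n - 1)/r = $62,971.81


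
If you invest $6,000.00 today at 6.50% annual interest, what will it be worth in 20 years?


Future value formula: FV = PV × (1 + r)^t
FV = $6,000.00 × (1 + 0.065)^20
FV = $6,000.00 × 3.523645
FV = $21,141.87

FV = PV × (1 + r)^t = $21,141.87


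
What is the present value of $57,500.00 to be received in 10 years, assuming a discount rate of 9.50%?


Present value formula: PV = FV / (1 + r)^t
PV = $57,500.00 / (1 + 0.095)^10
PV = $57,500.00 / 2.4782276
PV = $23,202.07

PV = FV / (1 + r)^t = $23,202.07


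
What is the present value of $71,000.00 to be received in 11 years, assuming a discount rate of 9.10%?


Present value formula: PV = FV / (1 + r)^t
PV = $71,000.00 / (1 + 0.091)^11
PV = $71,000.00 / 2.606587
PV = $27,238.68

PV = FV / (1 + r)^t = $27,238.68


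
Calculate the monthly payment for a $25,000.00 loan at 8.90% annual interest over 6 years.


Loan payment formula: PMT = PV × r / (1 − (1 + r)^(−n))
Monthly rate r = 0.089/12 ≈ 0.00741667, n = 72 months
Denominator: 1 − (1 + 0.089/12)^(−72) = 0.412588
PMT = $25,000.00 × (0.089/12) / 0.412588
PMT = $449.40 per month

PMT = PV × r / (1-(1+r)^(-n)) = $449.40/month


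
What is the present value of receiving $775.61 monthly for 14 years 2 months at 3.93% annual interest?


Present value of an ordinary annuity: PV = PMT × (1 − (1 + r)^(−n)) / r
Monthly rate r = 0.0393/12 = 0.003275, n = 170
PV = $775.61 × (1 − (1 + 0.0393/12)^(−170)) / (0.0393/12)
PV = $775.61 × 130.201506
PV = $100,985.59

PV = PMT × (1-(1+r)^(-n))/r = $100,985.59


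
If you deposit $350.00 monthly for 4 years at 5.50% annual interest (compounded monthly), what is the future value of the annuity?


Future value of an ordinary annuity: FV = PMT × ((1 + r)^n − 1) / r
Monthly rate r = 0.055/12 ≈ 0.00458333, n = 48
FV = $350.00 × ((1 + 0.055/12)^48 − 1) / (0.055/12)
FV = $350.00 × 53.552852
FV = $18,743.50

FV = PMT × ((1+r)^n - 1)/r = $18,743.50


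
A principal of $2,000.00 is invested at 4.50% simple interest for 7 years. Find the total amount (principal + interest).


Total amount formula: A = P(1 + rt) = P + P·r·t
Interest: I = P × r × t = $2,000.00 × 0.045 × 7 = $630.00
A = P + I = $2,000.00 + $630.00 = $2,630.00

A = P + I = P(1 + rt) = $2,630.00


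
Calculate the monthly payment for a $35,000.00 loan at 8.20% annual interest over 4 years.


Loan payment formula: PMT = PV × r / (1 − (1 + r)^(−n))
Monthly rate r = 0.082/12 ≈ 0.00683333, n = 48 months
Denominator: 1 − (1 + 0.082/12)^(−48) = 0.278833
PMT = $35,000.00 × (0.082/12) / 0.278833
PMT = $857.74 per month

PMT = PV × r / (1-(1+r)^(-n)) = $857.74/month


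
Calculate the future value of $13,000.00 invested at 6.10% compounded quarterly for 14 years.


Compound interest formula: A = P(1 + r/n)^(nt)
A = $13,000.00 × (1 + 0.061/4)^(4 × 14)
Growth factor: (1 + 0.061/4)^56 = 2.333930
A = $13,000.00 × 2.333930
A = $30,341.09

A = P(1 + r/n)^(nt) = $30,341.09


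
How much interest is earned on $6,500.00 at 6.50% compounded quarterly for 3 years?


Compound interest earned = final amount − principal.
A = P(1 + r/n)^(nt) = $6,500.00 × (1 + 0.065/4)^(4 × 3) = $7,887.15
Interest = A − P = $7,887.15 − $6,500.00 = $1,387.15

Interest = A - P = $1,387.15


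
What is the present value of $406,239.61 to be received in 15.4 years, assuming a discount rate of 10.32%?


Present value formula: PV = FV / (1 + r)^t
PV = $406,239.61 / (1 + 0.1032)^15.4
PV = $406,239.61 / 4.538115
PV = $89,517.26

PV = FV / (1 + r)^t = $89,517.26


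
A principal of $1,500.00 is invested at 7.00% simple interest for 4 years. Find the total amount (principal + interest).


Total amount formula: A = P(1 + rt) = P + P·r·t
Interest: I = P × r × t = $1,500.00 × 0.07 × 4 = $420.00
A = P + I = $1,500.00 + $420.00 = $1,920.00

A = P + I = P(1 + rt) = $1,920.00


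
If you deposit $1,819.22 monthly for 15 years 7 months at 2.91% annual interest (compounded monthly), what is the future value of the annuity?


Future value of an ordinary annuity: FV = PMT × ((1 + r)^n − 1) / r
Monthly rate r = 0.0291/12 = 0.002425, n = 187
FV = $1,819.22 × ((1 + 0.0291/12)^187 − 1) / (0.0291/12)
FV = $1,819.22 × 236.250666
FV = $429,791.94

FV = PMT × ((1+r)^n - 1)/r = $429,791.94


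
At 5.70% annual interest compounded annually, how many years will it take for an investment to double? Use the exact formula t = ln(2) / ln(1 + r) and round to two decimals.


Doubling condition: (1 + r)^t = 2
Take ln of both sides: t × ln(1 + r) = ln(2)
t = ln(2) / ln(1 + r)
t = 0.693147 / 0.055435
t = 12.50

t = ln(2) / ln(1 + r) = 12.50 years


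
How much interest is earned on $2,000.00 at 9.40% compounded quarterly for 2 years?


Compound interest earned = final amount − principal.
A = P(1 + r/n)^(nt) = $2,000.00 × (1 + 0.094/4)^(4 × 2) = $2,408.42
Interest = A − P = $2,408.42 − $2,000.00 = $408.42

Interest = A - P = $408.42


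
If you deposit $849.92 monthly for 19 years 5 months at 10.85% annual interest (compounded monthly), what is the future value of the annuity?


Future value of an ordinary annuity: FV = PMT × ((1 + r)^n − 1) / r
Monthly rate r = 0.1085/12 ≈ 0.00904167, n = 233
FV = $849.92 × ((1 + 0.1085/12)^233 − 1) / (0.1085/12)
FV = $849.92 × 790.083624
FV = $671,507.87

FV = PMT × ((1+r)^n - 1)/r = $671,507.87


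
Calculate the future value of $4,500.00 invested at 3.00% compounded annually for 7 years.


Compound interest formula: A = P(1 + r/n)^(nt)
A = $4,500.00 × (1 + 0.03/1)^(1 × 7)
Growth factor: (1 + 0.03/1)^7 = 1.229874
A = $4,500.00 × 1.229874
A = $5,534.43

A = P(1 + r/n)^(nt) = $5,534.43


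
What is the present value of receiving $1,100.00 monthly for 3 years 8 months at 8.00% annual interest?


Present value of an ordinary annuity: PV = PMT × (1 − (1 + r)^(−n)) / r
Monthly rate r = 0.08/12 ≈ 0.00666667, n = 44
PV = $1,100.00 × (1 − (1 + 0.08/12)^(−44)) / (0.08/12)
PV = $1,100.00 × 38.025024
PV = $41,827.53

PV = PMT × (1-(1+r)^(-n))/r = $41,827.53


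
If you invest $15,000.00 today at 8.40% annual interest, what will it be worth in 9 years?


Future value formula: FV = PV × (1 + r)^t
FV = $15,000.00 × (1 + 0.084)^9
FV = $15,000.00 × 2.066634
FV = $30,999.51

FV = PV × (1 + r)^t = $30,999.51


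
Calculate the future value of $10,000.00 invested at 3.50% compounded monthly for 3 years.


Compound interest formula: A = P(1 + r/n)^(nt)
A = $10,000.00 × (1 + 0.035/12)^(12 × 3)
Growth factor: (1 + 0.035/12)^36 = 1.110541
A = $10,000.00 × 1.110541
A = $11,105.41

A = P(1 + r/n)^(nt) = $11,105.41


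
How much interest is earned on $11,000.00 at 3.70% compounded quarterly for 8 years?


Compound interest earned = final amount − principal.
A = P(1 + r/n)^(nt) = $11,000.00 × (1 + 0.037/4)^(4 × 8) = $14,769.06
Interest = A − P = $14,769.06 − $11,000.00 = $3,769.06

Interest = A - P = $3,769.06


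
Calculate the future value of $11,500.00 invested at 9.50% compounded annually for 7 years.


Compound interest formula: A = P(1 + r/n)^(nt)
A = $11,500.00 × (1 + 0.095/1)^(1 × 7)
Growth factor: (1 + 0.095/1)^7 = 1.8875516
A = $11,500.00 × 1.8875516
A = $21,706.84

A = P(1 + r/n)^(nt) = $21,706.84


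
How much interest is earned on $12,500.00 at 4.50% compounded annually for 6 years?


Compound interest earned = final amount − principal.
A = P(1 + r/n)^(nt) = $12,500.00 × (1 + 0.045/1)^(1 × 6) = $16,278.25
Interest = A − P = $16,278.25 − $12,500.00 = $3,778.25

Interest = A - P = $3,778.25


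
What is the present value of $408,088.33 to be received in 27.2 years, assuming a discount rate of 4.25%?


Present value formula: PV = FV / (1 + r)^t
PV = $408,088.33 / (1 + 0.0425)^27.2
PV = $408,088.33 / 3.1021938
PV = $131,548.30

PV = FV / (1 + r)^t = $131,548.30


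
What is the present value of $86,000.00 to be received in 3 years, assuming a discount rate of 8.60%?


Present value formula: PV = FV / (1 + r)^t
PV = $86,000.00 / (1 + 0.086)^3
PV = $86,000.00 / 1.2808241
PV = $67,144.27

PV = FV / (1 + r)^t = $67,144.27


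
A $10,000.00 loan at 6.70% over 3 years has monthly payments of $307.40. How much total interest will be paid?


Total paid over the life of the loan = PMT × n.
Total paid = $307.40 × 36 = $11,066.40
Total interest = total paid − principal = $11,066.40 − $10,000.00 = $1,066.40

Total interest = (PMT × n) - PV = $1,066.40


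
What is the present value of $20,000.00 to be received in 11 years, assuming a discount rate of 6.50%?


Present value formula: PV = FV / (1 + r)^t
PV = $20,000.00 / (1 + 0.065)^11
PV = $20,000.00 / 1.9991514
PV = $10,004.24

PV = FV / (1 + r)^t = $10,004.24


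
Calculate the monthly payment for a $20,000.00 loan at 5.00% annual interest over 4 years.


Loan payment formula: PMT = PV × r / (1 − (1 + r)^(−n))
Monthly rate r = 0.05/12 ≈ 0.00416667, n = 48 months
Denominator: 1 − (1 + 0.05/12)^(−48) = 0.180929
PMT = $20,000.00 × (0.05/12) / 0.180929
PMT = $460.59 per month

PMT = PV × r / (1-(1+r)^(-n)) = $460.59/month


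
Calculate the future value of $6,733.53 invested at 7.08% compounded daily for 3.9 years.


Compound interest formula: A = P(1 + r/n)^(nt)
A = $6,733.53 × (1 + 0.0708/365)^(365 × 3.9)
Growth factor: (1 + 0.0708/365)^1423.5 = 1.317971
A = $6,733.53 × 1.317971
A = $8,874.60

A = P(1 + r/n)^(nt) = $8,874.60


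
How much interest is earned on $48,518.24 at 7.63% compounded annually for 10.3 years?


Compound interest earned = final amount − principal.
A = P(1 + r/n)^(nt) = $48,518.24 × (1 + 0.0763/1)^(1 × 10.3) = $103,470.95
Interest = A − P = $103,470.95 − $48,518.24 = $54,952.71

Interest = A - P = $54,952.71


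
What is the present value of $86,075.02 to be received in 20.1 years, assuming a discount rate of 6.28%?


Present value formula: PV = FV / (1 + r)^t
PV = $86,075.02 / (1 + 0.0628)^20.1
PV = $86,075.02 / 3.401544
PV = $25,304.69

PV = FV / (1 + r)^t = $25,304.69


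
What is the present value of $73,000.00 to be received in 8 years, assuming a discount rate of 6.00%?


Present value formula: PV = FV / (1 + r)^t
PV = $73,000.00 / (1 + 0.06)^8
PV = $73,000.00 / 1.5938481
PV = $45,801.10

PV = FV / (1 + r)^t = $45,801.10


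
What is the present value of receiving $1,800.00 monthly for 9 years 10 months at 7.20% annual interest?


Present value of an ordinary annuity: PV = PMT × (1 − (1 + r)^(−n)) / r
Monthly rate r = 0.072/12 = 0.006, n = 118
PV = $1,800.00 × (1 − (1 + 0.072/12)^(−118)) / (0.072/12)
PV = $1,800.00 × 84.388042
PV = $151,898.48

PV = PMT × (1-(1+r)^(-n))/r = $151,898.48


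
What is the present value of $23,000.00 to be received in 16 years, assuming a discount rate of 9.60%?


Present value formula: PV = FV / (1 + r)^t
PV = $23,000.00 / (1 + 0.096)^16
PV = $23,000.00 / 4.334798
PV = $5,305.90

PV = FV / (1 + r)^t = $5,305.90


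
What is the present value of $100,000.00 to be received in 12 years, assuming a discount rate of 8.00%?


Present value formula: PV = FV / (1 + r)^t
PV = $100,000.00 / (1 + 0.08)^12
PV = $100,000.00 / 2.518170
PV = $39,711.38

PV = FV / (1 + r)^t = $39,711.38


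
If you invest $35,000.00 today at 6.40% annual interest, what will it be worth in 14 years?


Future value formula: FV = PV × (1 + r)^t
FV = $35,000.00 × (1 + 0.064)^14
FV = $35,000.00 × 2.3833224
FV = $83,416.28

FV = PV × (1 + r)^t = $83,416.28


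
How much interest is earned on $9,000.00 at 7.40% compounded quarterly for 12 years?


Compound interest earned = final amount − principal.
A = P(1 + r/n)^(nt) = $9,000.00 × (1 + 0.074/4)^(4 × 12) = $21,695.62
Interest = A − P = $21,695.62 − $9,000.00 = $12,695.62

Interest = A - P = $12,695.62


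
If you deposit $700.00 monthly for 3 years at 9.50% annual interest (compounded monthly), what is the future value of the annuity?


Future value of an ordinary annuity: FV = PMT × ((1 + r)^n − 1) / r
Monthly rate r = 0.095/12 ≈ 0.00791667, n = 36
FV = $700.00 × ((1 + 0.095/12)^36 − 1) / (0.095/12)
FV = $700.00 × 41.465760
FV = $29,026.03

FV = PMT × ((1+r)^n - 1)/r = $29,026.03


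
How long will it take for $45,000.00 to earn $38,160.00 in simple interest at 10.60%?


Rearrange the simple interest formula for t:
I = P × r × t  ⇒  t = I / (P × r)
t = $38,160.00 / ($45,000.00 × 0.106)
t = 8

t = I/(P×r) = 8 years


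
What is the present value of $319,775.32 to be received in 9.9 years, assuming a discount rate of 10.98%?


Present value formula: PV = FV / (1 + r)^t
PV = $319,775.32 / (1 + 0.1098)^9.9
PV = $319,775.32 / 2.80493456
PV = $114,004.56

PV = FV / (1 + r)^t = $114,004.56


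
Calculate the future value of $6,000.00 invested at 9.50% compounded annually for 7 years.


Compound interest formula: A = P(1 + r/n)^(nt)
A = $6,000.00 × (1 + 0.095/1)^(1 × 7)
Growth factor: (1 + 0.095/1)^7 = 1.887552
A = $6,000.00 × 1.887552
A = $11,325.31

A = P(1 + r/n)^(nt) = $11,325.31


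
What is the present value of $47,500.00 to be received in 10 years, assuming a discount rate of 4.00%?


Present value formula: PV = FV / (1 + r)^t
PV = $47,500.00 / (1 + 0.04)^10
PV = $47,500.00 / 1.480244
PV = $32,089.30

PV = FV / (1 + r)^t = $32,089.30


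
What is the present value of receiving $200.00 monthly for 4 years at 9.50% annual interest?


Present value of an ordinary annuity: PV = PMT × (1 − (1 + r)^(−n)) / r
Monthly rate r = 0.095/12 ≈ 0.00791667, n = 48
PV = $200.00 × (1 − (1 + 0.095/12)^(−48)) / (0.095/12)
PV = $200.00 × 39.803947
PV = $7,960.79

PV = PMT × (1-(1+r)^(-n))/r = $7,960.79


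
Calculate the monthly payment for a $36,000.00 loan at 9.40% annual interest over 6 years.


Loan payment formula: PMT = PV × r / (1 − (1 + r)^(−n))
Monthly rate r = 0.094/12 ≈ 0.00783333, n = 72 months
Denominator: 1 − (1 + 0.094/12)^(−72) = 0.429820
PMT = $36,000.00 × (0.094/12) / 0.429820
PMT = $656.09 per month

PMT = PV × r / (1-(1+r)^(-n)) = $656.09/month


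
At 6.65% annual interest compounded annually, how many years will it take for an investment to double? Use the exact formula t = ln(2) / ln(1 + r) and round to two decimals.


Doubling condition: (1 + r)^t = 2
Take ln of both sides: t × ln(1 + r) = ln(2)
t = ln(2) / ln(1 + r)
t = 0.693147 / 0.064382
t = 10.77

t = ln(2) / ln(1 + r) = 10.77 years


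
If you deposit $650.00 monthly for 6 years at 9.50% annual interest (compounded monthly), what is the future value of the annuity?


Future value of an ordinary annuity: FV = PMT × ((1 + r)^n − 1) / r
Monthly rate r = 0.095/12 ≈ 0.00791667, n = 72
FV = $650.00 × ((1 + 0.095/12)^72 − 1) / (0.095/12)
FV = $650.00 × 96.543509
FV = $62,753.28

FV = PMT × ((1+r)^n - 1)/r = $62,753.28


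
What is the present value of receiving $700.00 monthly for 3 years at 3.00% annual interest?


Present value of an ordinary annuity: PV = PMT × (1 − (1 + r)^(−n)) / r
Monthly rate r = 0.03/12 = 0.0025, n = 36
PV = $700.00 × (1 − (1 + 0.03/12)^(−36)) / (0.03/12)
PV = $700.00 × 34.386465
PV = $24,070.53

PV = PMT × (1-(1+r)^(-n))/r = $24,070.53


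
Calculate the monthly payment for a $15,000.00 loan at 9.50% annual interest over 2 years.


Loan payment formula: PMT = PV × r / (1 − (1 + r)^(−n))
Monthly rate r = 0.095/12 ≈ 0.00791667, n = 24 months
Denominator: 1 − (1 + 0.095/12)^(−24) = 0.172422
PMT = $15,000.00 × (0.095/12) / 0.172422
PMT = $688.72 per month

PMT = PV × r / (1-(1+r)^(-n)) = $688.72/month


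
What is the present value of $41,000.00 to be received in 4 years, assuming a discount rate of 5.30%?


Present value formula: PV = FV / (1 + r)^t
PV = $41,000.00 / (1 + 0.053)^4
PV = $41,000.00 / 1.2294574
PV = $33,348.04

PV = FV / (1 + r)^t = $33,348.04


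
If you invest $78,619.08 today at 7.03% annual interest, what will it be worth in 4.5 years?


Future value formula: FV = PV × (1 + r)^t
FV = $78,619.08 × (1 + 0.0703)^4.5
FV = $78,619.08 × 1.3576095
FV = $106,734.01

FV = PV × (1 + r)^t = $106,734.01


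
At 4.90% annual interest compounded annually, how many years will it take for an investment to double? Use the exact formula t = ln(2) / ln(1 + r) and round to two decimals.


Doubling condition: (1 + r)^t = 2
Take ln of both sides: t × ln(1 + r) = ln(2)
t = ln(2) / ln(1 + r)
t = 0.693147 / 0.047837
t = 14.49

t = ln(2) / ln(1 + r) = 14.49 years


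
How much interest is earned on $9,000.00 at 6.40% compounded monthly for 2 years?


Compound interest earned = final amount − principal.
A = P(1 + r/n)^(nt) = $9,000.00 × (1 + 0.064/12)^(12 × 2) = $10,225.50
Interest = A − P = $10,225.50 − $9,000.00 = $1,225.50

Interest = A - P = $1,225.50


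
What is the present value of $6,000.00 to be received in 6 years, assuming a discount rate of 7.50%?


Present value formula: PV = FV / (1 + r)^t
PV = $6,000.00 / (1 + 0.075)^6
PV = $6,000.00 / 1.543302
PV = $3,887.77

PV = FV / (1 + r)^t = $3,887.77


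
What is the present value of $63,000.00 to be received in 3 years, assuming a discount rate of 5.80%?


Present value formula: PV = FV / (1 + r)^t
PV = $63,000.00 / (1 + 0.058)^3
PV = $63,000.00 / 1.184287
PV = $53,196.56

PV = FV / (1 + r)^t = $53,196.56


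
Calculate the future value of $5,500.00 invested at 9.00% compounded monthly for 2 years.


Compound interest formula: A = P(1 + r/n)^(nt)
A = $5,500.00 × (1 + 0.09/12)^(12 × 2)
Growth factor: (1 + 0.09/12)^24 = 1.1964135
A = $5,500.00 × 1.1964135
A = $6,580.27

A = P(1 + r/n)^(nt) = $6,580.27


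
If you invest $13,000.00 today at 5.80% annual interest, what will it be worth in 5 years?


Future value formula: FV = PV × (1 + r)^t
FV = $13,000.00 × (1 + 0.058)^5
FV = $13,000.00 × 1.3256484
FV = $17,233.43

FV = PV × (1 + r)^t = $17,233.43


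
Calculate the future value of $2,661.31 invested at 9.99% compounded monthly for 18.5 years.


Compound interest formula: A = P(1 + r/n)^(nt)
A = $2,661.31 × (1 + 0.0999/12)^(12 × 18.5)
Growth factor: (1 + 0.0999/12)^222 = 6.299684
A = $2,661.31 × 6.299684
A = $16,765.41

A = P(1 + r/n)^(nt) = $16,765.41


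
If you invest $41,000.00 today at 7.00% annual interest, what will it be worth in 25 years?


Future value formula: FV = PV × (1 + r)^t
FV = $41,000.00 × (1 + 0.07)^25
FV = $41,000.00 × 5.4274326
FV = $222,524.74

FV = PV × (1 + r)^t = $222,524.74


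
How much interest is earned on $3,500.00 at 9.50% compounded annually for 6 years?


Compound interest earned = final amount − principal.
A = P(1 + r/n)^(nt) = $3,500.00 × (1 + 0.095/1)^(1 × 6) = $6,033.27
Interest = A − P = $6,033.27 − $3,500.00 = $2,533.27

Interest = A - P = $2,533.27


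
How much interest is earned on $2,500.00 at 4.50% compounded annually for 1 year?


Compound interest earned = final amount − principal.
A = P(1 + r/n)^(nt) = $2,500.00 × (1 + 0.045/1)^(1 × 1) = $2,612.50
Interest = A − P = $2,612.50 − $2,500.00 = $112.50

Interest = A - P = $112.50


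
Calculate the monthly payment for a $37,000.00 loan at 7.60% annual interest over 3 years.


Loan payment formula: PMT = PV × r / (1 − (1 + r)^(−n))
Monthly rate r = 0.076/12 ≈ 0.00633333, n = 36 months
Denominator: 1 − (1 + 0.076/12)^(−36) = 0.203303
PMT = $37,000.00 × (0.076/12) / 0.203303
PMT = $1,152.63 per month

PMT = PV × r / (1-(1+r)^(-n)) = $1,152.63/month


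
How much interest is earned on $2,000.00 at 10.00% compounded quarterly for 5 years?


Compound interest earned = final amount − principal.
A = P(1 + r/n)^(nt) = $2,000.00 × (1 + 0.1/4)^(4 × 5) = $3,277.23
Interest = A − P = $3,277.23 − $2,000.00 = $1,277.23

Interest = A - P = $1,277.23


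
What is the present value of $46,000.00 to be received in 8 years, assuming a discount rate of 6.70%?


Present value formula: PV = FV / (1 + r)^t
PV = $46,000.00 / (1 + 0.067)^8
PV = $46,000.00 / 1.6800235
PV = $27,380.57

PV = FV / (1 + r)^t = $27,380.57


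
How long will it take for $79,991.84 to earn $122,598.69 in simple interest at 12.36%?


Rearrange the simple interest formula for t:
I = P × r × t  ⇒  t = I / (P × r)
t = $122,598.69 / ($79,991.84 × 0.1236)
t = 12.4

t = I/(P×r) = 12.4 years


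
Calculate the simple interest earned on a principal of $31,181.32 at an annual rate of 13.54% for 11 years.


Simple interest formula: I = P × r × t
I = $31,181.32 × 0.1354 × 11
I = $46,441.46

I = P × r × t = $46,441.46


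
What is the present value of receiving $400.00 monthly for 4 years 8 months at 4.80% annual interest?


Present value of an ordinary annuity: PV = PMT × (1 − (1 + r)^(−n)) / r
Monthly rate r = 0.048/12 = 0.004, n = 56
PV = $400.00 × (1 − (1 + 0.048/12)^(−56)) / (0.048/12)
PV = $400.00 × 50.081911
PV = $20,032.76

PV = PMT × (1-(1+r)^(-n))/r = $20,032.76


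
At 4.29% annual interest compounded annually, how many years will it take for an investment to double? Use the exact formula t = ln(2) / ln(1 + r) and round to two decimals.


Doubling condition: (1 + r)^t = 2
Take ln of both sides: t × ln(1 + r) = ln(2)
t = ln(2) / ln(1 + r)
t = 0.693147 / 0.042005
t = 16.50

t = ln(2) / ln(1 + r) = 16.50 years


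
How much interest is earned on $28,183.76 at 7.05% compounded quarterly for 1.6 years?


Compound interest earned = final amount − principal.
A = P(1 + r/n)^(nt) = $28,183.76 × (1 + 0.0705/4)^(4 × 1.6) = $31,518.14
Interest = A − P = $31,518.14 − $28,183.76 = $3,334.38

Interest = A - P = $3,334.38


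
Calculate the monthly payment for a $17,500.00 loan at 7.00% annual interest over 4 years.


Loan payment formula: PMT = PV × r / (1 − (1 + r)^(−n))
Monthly rate r = 0.07/12 ≈ 0.00583333, n = 48 months
Denominator: 1 − (1 + 0.07/12)^(−48) = 0.243601
PMT = $17,500.00 × (0.07/12) / 0.243601
PMT = $419.06 per month

PMT = PV × r / (1-(1+r)^(-n)) = $419.06/month


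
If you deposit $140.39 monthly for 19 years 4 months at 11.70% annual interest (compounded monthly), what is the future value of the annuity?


Future value of an ordinary annuity: FV = PMT × ((1 + r)^n − 1) / r
Monthly rate r = 0.117/12 = 0.00975, n = 232
FV = $140.39 × ((1 + 0.117/12)^232 − 1) / (0.117/12)
FV = $140.39 × 871.553366
FV = $122,357.38

FV = PMT × ((1+r)^n - 1)/r = $122,357.38


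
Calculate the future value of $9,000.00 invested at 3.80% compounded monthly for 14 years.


Compound interest formula: A = P(1 + r/n)^(nt)
A = $9,000.00 × (1 + 0.038/12)^(12 × 14)
Growth factor: (1 + 0.038/12)^168 = 1.700903
A = $9,000.00 × 1.700903
A = $15,308.13

A = P(1 + r/n)^(nt) = $15,308.13


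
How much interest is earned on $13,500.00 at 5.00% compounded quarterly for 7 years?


Compound interest earned = final amount − principal.
A = P(1 + r/n)^(nt) = $13,500.00 × (1 + 0.05/4)^(4 × 7) = $19,115.90
Interest = A − P = $19,115.90 − $13,500.00 = $5,615.90

Interest = A - P = $5,615.90


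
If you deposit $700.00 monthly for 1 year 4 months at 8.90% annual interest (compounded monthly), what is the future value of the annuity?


Future value of an ordinary annuity: FV = PMT × ((1 + r)^n − 1) / r
Monthly rate r = 0.089/12 ≈ 0.00741667, n = 16
FV = $700.00 × ((1 + 0.089/12)^16 − 1) / (0.089/12)
FV = $700.00 × 16.921560
FV = $11,845.09

FV = PMT × ((1+r)^n - 1)/r = $11,845.09


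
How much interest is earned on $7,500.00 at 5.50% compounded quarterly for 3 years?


Compound interest earned = final amount − principal.
A = P(1 + r/n)^(nt) = $7,500.00 × (1 + 0.055/4)^(4 × 3) = $8,835.51
Interest = A − P = $8,835.51 − $7,500.00 = $1,335.51

Interest = A - P = $1,335.51
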